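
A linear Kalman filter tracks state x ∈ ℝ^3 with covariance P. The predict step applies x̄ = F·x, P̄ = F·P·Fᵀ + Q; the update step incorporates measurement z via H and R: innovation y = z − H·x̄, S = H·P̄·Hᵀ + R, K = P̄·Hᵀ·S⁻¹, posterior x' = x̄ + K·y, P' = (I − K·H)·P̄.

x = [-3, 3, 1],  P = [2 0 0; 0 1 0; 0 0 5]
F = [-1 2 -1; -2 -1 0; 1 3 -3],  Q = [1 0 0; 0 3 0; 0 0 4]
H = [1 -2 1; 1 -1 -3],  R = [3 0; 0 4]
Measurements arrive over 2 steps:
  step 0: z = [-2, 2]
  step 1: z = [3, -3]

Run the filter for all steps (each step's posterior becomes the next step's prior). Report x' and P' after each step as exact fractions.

step 0: x̄ = F·x = [8, 3, 3]
step 0: P̄ = F·P·Fᵀ + Q = [12 2 19; 2 12 -7; 19 -7 60]
step 0: y = z − H·x̄ = [-7, 6]
step 0: S = H·P̄·Hᵀ + R = [181 -223; -223 408]
step 0: K = P̄·Hᵀ·S⁻¹ = [535/24119 -2486/24119; -9379/24119 -4476/24119; 3602/24119 -7135/24119]
step 0: x' = x̄ + K·y = [174291/24119, 111154/24119, 4333/24119]
step 0: P' = (I − K·H)·P̄ = [158141/24119 91099/24119 25662/24119; 91099/24119 66673/24119 14110/24119; 25662/24119 14110/24119 13364/24119]
step 1: x̄ = F·x = [43684/24119, -459736/24119, 494754/24119]
step 1: P̄ = F·P·Fᵀ + Q = [92804/24119 -24927/24119 115224/24119; -24927/24119 1135990/24119 -957692/24119; 115224/24119 -957692/24119 1113592/24119]
step 1: y = z − H·x̄ = [-1385553/24119, 908485/24119]
step 1: S = H·P̄·Hᵀ + R = [9983637/24119 -5920119/24119; -5920119/24119 4959956/24119]
step 1: K = P̄·Hᵀ·S⁻¹ = [-2916973/599966469 -3450429/66662941; -249035317/599966469 -10015338/66662941; 89932940/599966469 -18553620/66662941]
step 1: x' = x̄ + K·y = [28174040/199988823, -175015729/199988823, 283701458/199988823]
step 1: P' = (I − K·H)·P̄ = [2046232219/599966469 1190771011/599966469 326558884/599966469; 1190771011/599966469 1052136295/599966469 166395628/599966469; 326558884/599966469 166395628/599966469 276031192/599966469]

step 0: x' = [174291/24119, 111154/24119, 4333/24119], P' = [158141/24119 91099/24119 25662/24119; 91099/24119 66673/24119 14110/24119; 25662/24119 14110/24119 13364/24119]
step 1: x' = [28174040/199988823, -175015729/199988823, 283701458/199988823], P' = [2046232219/599966469 1190771011/599966469 326558884/599966469; 1190771011/599966469 1052136295/599966469 166395628/599966469; 326558884/599966469 166395628/599966469 276031192/599966469]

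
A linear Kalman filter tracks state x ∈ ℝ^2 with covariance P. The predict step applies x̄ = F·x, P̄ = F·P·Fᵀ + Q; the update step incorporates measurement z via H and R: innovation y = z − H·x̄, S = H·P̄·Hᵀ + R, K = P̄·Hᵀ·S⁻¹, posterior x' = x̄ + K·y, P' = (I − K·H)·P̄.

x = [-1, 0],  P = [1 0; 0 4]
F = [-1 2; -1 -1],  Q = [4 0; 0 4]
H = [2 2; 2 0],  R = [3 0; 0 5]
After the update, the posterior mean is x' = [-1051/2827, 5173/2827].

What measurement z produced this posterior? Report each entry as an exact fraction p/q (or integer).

z = [3, -1]

x̄ = F·x = [1, 1]
P̄ = F·P·Fᵀ + Q = [21 -7; -7 9]
S = H·P̄·Hᵀ + R = [67 56; 56 89]
K = P̄·Hᵀ·S⁻¹ = [140/2827 1246/2827; 1140/2827 -1162/2827]
x' − x̄ = [-3878/2827, 2346/2827] = K·y
y = (KᵀK)⁻¹·Kᵀ·(x' − x̄) = [-1, -3]
z = y + H·x̄ = [-1, -3] + [4, 2] = [3, -1]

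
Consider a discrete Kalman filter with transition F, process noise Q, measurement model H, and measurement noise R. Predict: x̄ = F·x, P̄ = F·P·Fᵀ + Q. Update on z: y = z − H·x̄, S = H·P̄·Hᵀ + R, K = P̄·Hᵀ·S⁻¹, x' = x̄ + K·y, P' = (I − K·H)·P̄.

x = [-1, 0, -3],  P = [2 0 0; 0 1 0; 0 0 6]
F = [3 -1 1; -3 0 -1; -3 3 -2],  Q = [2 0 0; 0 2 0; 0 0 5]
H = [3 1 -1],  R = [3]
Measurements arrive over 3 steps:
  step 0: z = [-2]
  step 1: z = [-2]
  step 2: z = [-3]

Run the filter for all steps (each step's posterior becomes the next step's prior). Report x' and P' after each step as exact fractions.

step 0: x' = [-111/161, 244/161, 523/322], P' = [297/161 -444/161 312/161; -444/161 1298/161 80/161; 312/161 80/161 2407/322]
step 1: x' = [-19309/64450, -1747/2578, 14306/32225], P' = [547747/322250 -41163/12890 189102/161125; -41163/12890 27019/2578 8992/6445; 189102/161125 8992/6445 999814/161125]
step 2: x' = [-396241138/323760043, 429401751/323760043, 206017461/323760043], P' = [556019150/323760043 -1033003830/323760043 406403400/323760043; -1033003830/323760043 3348191536/323760043 386913691/323760043; 406403400/323760043 386913691/323760043 2026286755/323760043]

step 0: x̄ = F·x = [-6, 6, 9]
step 0: P̄ = F·P·Fᵀ + Q = [27 -24 -33; -24 26 30; -33 30 56]
step 0: y = z − H·x̄ = [19]
step 0: S = H·P̄·Hᵀ + R = [322]
step 0: K = P̄·Hᵀ·S⁻¹ = [45/161; -38/161; -125/322]
step 0: x' = x̄ + K·y = [-111/161, 244/161, 523/322]
step 0: P' = (I − K·H)·P̄ = [297/161 -444/161 312/161; -444/161 1298/161 80/161; 312/161 80/161 2407/322]
step 1: x̄ = F·x = [-631/322, 143/322, 542/161]
step 1: P̄ = F·P·Fᵀ + Q = [19745/322 -14001/322 -16710/161; -14001/322 12141/322 11644/161; -16710/161 11644/161 30750/161]
step 1: y = z − H·x̄ = [1095/161]
step 1: S = H·P̄·Hᵀ + R = [161125/161]
step 1: K = P̄·Hᵀ·S⁻¹ = [39327/161125; -1063/6445; -69236/161125]
step 1: x' = x̄ + K·y = [-19309/64450, -1747/2578, 14306/32225]
step 1: P' = (I − K·H)·P̄ = [547747/322250 -41163/12890 189102/161125; -41163/12890 27019/2578 8992/6445; 189102/161125 8992/6445 999814/161125]
step 2: x̄ = F·x = [1436/6445, 5863/12890, -65161/32225]
step 2: P̄ = F·P·Fᵀ + Q = [369914/6445 -236724/6445 -3256584/32225; -236724/6445 393723/12890 2024569/32225; -3256584/32225 2024569/32225 31301229/161125]
step 2: y = z − H·x̄ = [-396067/64450]
step 2: S = H·P̄·Hᵀ + R = [323760043/322250]
step 2: K = P̄·Hᵀ·S⁻¹ = [76216740/323760043; -45911215/323760043; -140054288/323760043]
step 2: x' = x̄ + K·y = [-396241138/323760043, 429401751/323760043, 206017461/323760043]
step 2: P' = (I − K·H)·P̄ = [556019150/323760043 -1033003830/323760043 406403400/323760043; -1033003830/323760043 3348191536/323760043 386913691/323760043; 406403400/323760043 386913691/323760043 2026286755/323760043]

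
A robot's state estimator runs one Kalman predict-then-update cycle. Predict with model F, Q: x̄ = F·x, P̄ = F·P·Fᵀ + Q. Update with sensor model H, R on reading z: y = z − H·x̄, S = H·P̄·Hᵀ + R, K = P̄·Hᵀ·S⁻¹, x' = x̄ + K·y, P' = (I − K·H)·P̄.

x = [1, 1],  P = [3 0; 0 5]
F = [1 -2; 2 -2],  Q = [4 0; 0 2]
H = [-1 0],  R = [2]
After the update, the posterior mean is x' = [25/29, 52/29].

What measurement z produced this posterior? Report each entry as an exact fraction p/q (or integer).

x̄ = F·x = [-1, 0]
P̄ = F·P·Fᵀ + Q = [27 26; 26 34]
S = H·P̄·Hᵀ + R = [29]
K = P̄·Hᵀ·S⁻¹ = [-27/29; -26/29]
x' − x̄ = [54/29, 52/29] = K·y
y = (KᵀK)⁻¹·Kᵀ·(x' − x̄) = [-2]
z = y + H·x̄ = [-2] + [1] = [-1]

z = [-1]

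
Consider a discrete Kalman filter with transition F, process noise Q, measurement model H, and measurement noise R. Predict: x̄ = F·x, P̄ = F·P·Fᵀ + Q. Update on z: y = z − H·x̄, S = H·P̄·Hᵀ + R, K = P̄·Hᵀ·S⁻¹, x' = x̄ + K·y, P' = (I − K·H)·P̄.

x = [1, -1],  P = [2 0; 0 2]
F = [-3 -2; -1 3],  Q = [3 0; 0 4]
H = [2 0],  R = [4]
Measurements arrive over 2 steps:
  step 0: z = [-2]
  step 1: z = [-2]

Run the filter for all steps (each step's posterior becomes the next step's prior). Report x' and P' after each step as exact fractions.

step 0: x̄ = F·x = [-1, -4]
step 0: P̄ = F·P·Fᵀ + Q = [29 -6; -6 24]
step 0: y = z − H·x̄ = [0]
step 0: S = H·P̄·Hᵀ + R = [120]
step 0: K = P̄·Hᵀ·S⁻¹ = [29/60; -1/10]
step 0: x' = x̄ + K·y = [-1, -4]
step 0: P' = (I − K·H)·P̄ = [29/30 -1/5; -1/5 114/5]
step 1: x̄ = F·x = [11, -11]
step 1: P̄ = F·P·Fᵀ + Q = [201/2 -265/2; -265/2 6341/30]
step 1: y = z − H·x̄ = [-24]
step 1: S = H·P̄·Hᵀ + R = [406]
step 1: K = P̄·Hᵀ·S⁻¹ = [201/406; -265/406]
step 1: x' = x̄ + K·y = [-179/203, 947/203]
step 1: P' = (I − K·H)·P̄ = [201/203 -265/203; -265/203 116924/3045]

step 0: x' = [-1, -4], P' = [29/30 -1/5; -1/5 114/5]
step 1: x' = [-179/203, 947/203], P' = [201/203 -265/203; -265/203 116924/3045]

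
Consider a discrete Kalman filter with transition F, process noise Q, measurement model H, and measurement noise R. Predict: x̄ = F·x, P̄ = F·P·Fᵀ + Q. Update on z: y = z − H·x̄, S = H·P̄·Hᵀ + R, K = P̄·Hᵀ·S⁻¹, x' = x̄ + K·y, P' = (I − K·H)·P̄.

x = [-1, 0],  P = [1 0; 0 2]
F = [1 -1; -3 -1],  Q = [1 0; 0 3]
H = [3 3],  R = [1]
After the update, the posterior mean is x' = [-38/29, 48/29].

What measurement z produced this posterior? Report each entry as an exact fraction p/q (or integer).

x̄ = F·x = [-1, 3]
P̄ = F·P·Fᵀ + Q = [4 -1; -1 14]
S = H·P̄·Hᵀ + R = [145]
K = P̄·Hᵀ·S⁻¹ = [9/145; 39/145]
x' − x̄ = [-9/29, -39/29] = K·y
y = (KᵀK)⁻¹·Kᵀ·(x' − x̄) = [-5]
z = y + H·x̄ = [-5] + [6] = [1]

z = [1]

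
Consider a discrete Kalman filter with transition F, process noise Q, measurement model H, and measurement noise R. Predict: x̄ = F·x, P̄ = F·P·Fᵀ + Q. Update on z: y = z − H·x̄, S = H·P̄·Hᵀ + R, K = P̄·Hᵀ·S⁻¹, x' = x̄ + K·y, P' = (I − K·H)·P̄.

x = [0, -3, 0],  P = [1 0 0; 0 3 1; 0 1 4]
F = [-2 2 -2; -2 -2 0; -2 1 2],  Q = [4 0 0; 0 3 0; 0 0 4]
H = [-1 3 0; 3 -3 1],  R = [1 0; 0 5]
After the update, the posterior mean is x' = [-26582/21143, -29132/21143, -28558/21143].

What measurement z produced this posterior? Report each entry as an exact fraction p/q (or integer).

z = [-3, -1]

x̄ = F·x = [-6, 6, -3]
P̄ = F·P·Fᵀ + Q = [28 -4 -4; -4 19 -6; -4 -6 31]
S = H·P̄·Hᵀ + R = [224 -317; -317 543]
K = P̄·Hᵀ·S⁻¹ = [7444/21143 7928/21143; 9348/21143 2537/21143; 4127/21143 3850/21143]
x' − x̄ = [100276/21143, -155990/21143, 34871/21143] = K·y
y = (KᵀK)⁻¹·Kᵀ·(x' − x̄) = [-27, 38]
z = y + H·x̄ = [-27, 38] + [24, -39] = [-3, -1]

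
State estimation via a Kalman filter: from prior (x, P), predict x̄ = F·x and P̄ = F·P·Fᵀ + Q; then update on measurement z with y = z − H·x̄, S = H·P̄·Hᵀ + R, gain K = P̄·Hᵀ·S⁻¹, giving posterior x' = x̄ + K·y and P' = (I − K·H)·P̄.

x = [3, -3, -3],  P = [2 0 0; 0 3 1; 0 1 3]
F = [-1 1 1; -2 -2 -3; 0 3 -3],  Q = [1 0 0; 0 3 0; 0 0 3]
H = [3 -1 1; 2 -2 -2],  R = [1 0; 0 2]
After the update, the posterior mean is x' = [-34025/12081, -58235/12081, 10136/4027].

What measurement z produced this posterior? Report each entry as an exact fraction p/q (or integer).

x̄ = F·x = [-9, 9, 0]
P̄ = F·P·Fᵀ + Q = [11 -16 0; -16 62 6; 0 6 39]
S = H·P̄·Hᵀ + R = [285 240; 240 626]
K = P̄·Hᵀ·S⁻¹ = [8857/60405 121/4027; -12392/60405 -764/4027; 7043/20135 -1119/4027]
x' − x̄ = [74704/12081, -166964/12081, 10136/4027] = K·y
y = (KᵀK)⁻¹·Kᵀ·(x' − x̄) = [35, 35]
z = y + H·x̄ = [35, 35] + [-36, -36] = [-1, -1]

z = [-1, -1]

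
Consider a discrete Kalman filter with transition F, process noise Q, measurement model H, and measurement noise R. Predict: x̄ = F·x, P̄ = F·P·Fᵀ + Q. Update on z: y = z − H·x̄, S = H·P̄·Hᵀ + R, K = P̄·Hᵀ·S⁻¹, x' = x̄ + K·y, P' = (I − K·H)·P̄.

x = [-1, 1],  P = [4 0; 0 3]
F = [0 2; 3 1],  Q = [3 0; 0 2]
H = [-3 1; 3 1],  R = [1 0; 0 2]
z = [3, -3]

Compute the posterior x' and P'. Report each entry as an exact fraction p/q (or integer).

x' = [-21071/21338, -895/21338]
P' = [1767/21338 1749/21338; 1749/21338 15715/21338]

x̄ = F·x = [2, -2]
P̄ = F·P·Fᵀ + Q = [15 6; 6 41]
y = z − H·x̄ = [11, -7]
S = H·P̄·Hᵀ + R = [141 -94; -94 214]
K = P̄·Hᵀ·S⁻¹ = [-1776/10669 75/454; 5234/10669 223/454]
x' = x̄ + K·y = [-21071/21338, -895/21338]
P' = (I − K·H)·P̄ = [1767/21338 1749/21338; 1749/21338 15715/21338]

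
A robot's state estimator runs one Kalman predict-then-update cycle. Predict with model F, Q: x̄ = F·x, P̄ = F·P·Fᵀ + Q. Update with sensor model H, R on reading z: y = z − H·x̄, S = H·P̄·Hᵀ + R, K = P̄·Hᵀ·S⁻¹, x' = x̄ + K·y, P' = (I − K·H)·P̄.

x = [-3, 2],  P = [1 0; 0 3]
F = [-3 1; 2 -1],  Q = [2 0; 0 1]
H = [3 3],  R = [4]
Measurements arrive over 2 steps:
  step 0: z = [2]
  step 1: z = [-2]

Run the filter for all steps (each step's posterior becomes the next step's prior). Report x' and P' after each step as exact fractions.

step 0: x̄ = F·x = [11, -8]
step 0: P̄ = F·P·Fᵀ + Q = [14 -9; -9 8]
step 0: y = z − H·x̄ = [-7]
step 0: S = H·P̄·Hᵀ + R = [40]
step 0: K = P̄·Hᵀ·S⁻¹ = [3/8; -3/40]
step 0: x' = x̄ + K·y = [67/8, -299/40]
step 0: P' = (I − K·H)·P̄ = [67/8 -63/8; -63/8 311/40]
step 1: x̄ = F·x = [-163/5, 969/40]
step 1: P̄ = F·P·Fᵀ + Q = [662/5 -487/5; -487/5 2951/40]
step 1: y = z − H·x̄ = [185/8]
step 1: S = H·P̄·Hᵀ + R = [851/8]
step 1: K = P̄·Hᵀ·S⁻¹ = [840/851; -567/851]
step 1: x' = x̄ + K·y = [-1124/115, 1014/115]
step 1: P' = (I − K·H)·P̄ = [122362/4255 -116762/4255; -116762/4255 112982/4255]

step 0: x' = [67/8, -299/40], P' = [67/8 -63/8; -63/8 311/40]
step 1: x' = [-1124/115, 1014/115], P' = [122362/4255 -116762/4255; -116762/4255 112982/4255]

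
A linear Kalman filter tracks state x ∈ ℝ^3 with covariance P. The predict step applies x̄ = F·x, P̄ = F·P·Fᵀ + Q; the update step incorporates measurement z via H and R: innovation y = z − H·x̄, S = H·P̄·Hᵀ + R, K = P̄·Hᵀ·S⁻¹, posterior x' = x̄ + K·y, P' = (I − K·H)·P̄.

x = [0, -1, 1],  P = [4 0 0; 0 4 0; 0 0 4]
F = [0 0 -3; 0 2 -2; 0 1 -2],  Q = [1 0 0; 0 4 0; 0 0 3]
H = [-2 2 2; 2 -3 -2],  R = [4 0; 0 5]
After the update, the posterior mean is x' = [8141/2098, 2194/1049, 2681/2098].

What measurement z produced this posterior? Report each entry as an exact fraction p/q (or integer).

x̄ = F·x = [-3, -4, -3]
P̄ = F·P·Fᵀ + Q = [37 24 24; 24 36 24; 24 24 23]
S = H·P̄·Hᵀ + R = [196 -264; -264 377]
K = P̄·Hᵀ·S⁻¹ = [-1925/2098 -802/1049; -342/1049 -540/1049; -569/2098 -394/1049]
x' − x̄ = [14435/2098, 6390/1049, 8975/2098] = K·y
y = (KᵀK)⁻¹·Kᵀ·(x' − x̄) = [5, -15]
z = y + H·x̄ = [5, -15] + [-8, 12] = [-3, -3]

z = [-3, -3]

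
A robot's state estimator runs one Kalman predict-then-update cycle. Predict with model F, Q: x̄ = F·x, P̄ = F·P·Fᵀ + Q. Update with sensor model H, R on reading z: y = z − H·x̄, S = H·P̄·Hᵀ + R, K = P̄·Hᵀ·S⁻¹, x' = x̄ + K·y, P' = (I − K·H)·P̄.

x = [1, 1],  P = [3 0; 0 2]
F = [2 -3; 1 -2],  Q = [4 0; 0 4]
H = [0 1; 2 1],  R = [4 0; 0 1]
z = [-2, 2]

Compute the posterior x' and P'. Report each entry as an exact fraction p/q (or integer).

x' = [2279/1655, -1394/1655]
P' = [1066/1655 -1416/1655; -1416/1655 3036/1655]

x̄ = F·x = [-1, -1]
P̄ = F·P·Fᵀ + Q = [34 18; 18 15]
y = z − H·x̄ = [-1, 5]
S = H·P̄·Hᵀ + R = [19 51; 51 224]
K = P̄·Hᵀ·S⁻¹ = [-354/1655 716/1655; 759/1655 204/1655]
x' = x̄ + K·y = [2279/1655, -1394/1655]
P' = (I − K·H)·P̄ = [1066/1655 -1416/1655; -1416/1655 3036/1655]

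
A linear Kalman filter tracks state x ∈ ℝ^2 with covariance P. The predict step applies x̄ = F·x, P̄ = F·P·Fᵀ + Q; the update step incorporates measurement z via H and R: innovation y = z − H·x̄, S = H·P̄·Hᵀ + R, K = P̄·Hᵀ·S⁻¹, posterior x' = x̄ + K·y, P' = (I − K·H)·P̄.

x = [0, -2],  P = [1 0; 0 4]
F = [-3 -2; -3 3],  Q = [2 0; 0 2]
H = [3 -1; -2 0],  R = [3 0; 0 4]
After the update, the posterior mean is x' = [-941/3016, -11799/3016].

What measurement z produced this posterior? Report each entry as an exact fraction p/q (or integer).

z = [3, 1]

x̄ = F·x = [4, -6]
P̄ = F·P·Fᵀ + Q = [27 -15; -15 47]
S = H·P̄·Hᵀ + R = [383 -192; -192 112]
K = P̄·Hᵀ·S⁻¹ = [24/377 -1125/3016; -284/377 -3087/3016]
x' − x̄ = [-13005/3016, 6297/3016] = K·y
y = (KᵀK)⁻¹·Kᵀ·(x' − x̄) = [-15, 9]
z = y + H·x̄ = [-15, 9] + [18, -8] = [3, 1]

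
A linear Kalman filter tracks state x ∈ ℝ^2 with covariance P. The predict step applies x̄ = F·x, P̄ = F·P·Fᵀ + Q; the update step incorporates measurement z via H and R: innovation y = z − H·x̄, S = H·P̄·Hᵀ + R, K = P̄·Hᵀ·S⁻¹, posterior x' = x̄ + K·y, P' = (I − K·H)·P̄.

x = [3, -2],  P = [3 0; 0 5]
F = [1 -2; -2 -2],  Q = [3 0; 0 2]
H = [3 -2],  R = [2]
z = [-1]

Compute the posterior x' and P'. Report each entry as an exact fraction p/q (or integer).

x' = [32/51, 67/51]
P' = [701/51 1039/51; 1039/51 1565/51]

x̄ = F·x = [7, -2]
P̄ = F·P·Fᵀ + Q = [26 14; 14 34]
y = z − H·x̄ = [-26]
S = H·P̄·Hᵀ + R = [204]
K = P̄·Hᵀ·S⁻¹ = [25/102; -13/102]
x' = x̄ + K·y = [32/51, 67/51]
P' = (I − K·H)·P̄ = [701/51 1039/51; 1039/51 1565/51]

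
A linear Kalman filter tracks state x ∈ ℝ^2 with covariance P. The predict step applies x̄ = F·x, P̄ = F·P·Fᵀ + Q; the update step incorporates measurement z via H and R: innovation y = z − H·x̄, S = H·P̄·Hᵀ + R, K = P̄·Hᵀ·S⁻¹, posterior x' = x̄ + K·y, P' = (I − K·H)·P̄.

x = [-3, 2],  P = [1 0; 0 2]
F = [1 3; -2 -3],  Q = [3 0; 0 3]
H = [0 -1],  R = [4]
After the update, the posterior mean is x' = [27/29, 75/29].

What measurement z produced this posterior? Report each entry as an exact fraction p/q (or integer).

x̄ = F·x = [3, 0]
P̄ = F·P·Fᵀ + Q = [22 -20; -20 25]
S = H·P̄·Hᵀ + R = [29]
K = P̄·Hᵀ·S⁻¹ = [20/29; -25/29]
x' − x̄ = [-60/29, 75/29] = K·y
y = (KᵀK)⁻¹·Kᵀ·(x' − x̄) = [-3]
z = y + H·x̄ = [-3] + [0] = [-3]

z = [-3]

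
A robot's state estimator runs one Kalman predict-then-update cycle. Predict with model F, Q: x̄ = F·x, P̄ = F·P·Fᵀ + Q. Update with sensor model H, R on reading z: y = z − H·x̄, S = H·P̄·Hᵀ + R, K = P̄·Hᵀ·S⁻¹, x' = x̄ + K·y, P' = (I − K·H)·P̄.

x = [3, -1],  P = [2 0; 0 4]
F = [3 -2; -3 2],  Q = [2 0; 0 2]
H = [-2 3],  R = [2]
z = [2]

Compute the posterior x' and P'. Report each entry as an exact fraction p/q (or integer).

x' = [-130/439, 187/439]
P' = [666/439 386/439; 386/439 316/439]

x̄ = F·x = [11, -11]
P̄ = F·P·Fᵀ + Q = [36 -34; -34 36]
y = z − H·x̄ = [57]
S = H·P̄·Hᵀ + R = [878]
K = P̄·Hᵀ·S⁻¹ = [-87/439; 88/439]
x' = x̄ + K·y = [-130/439, 187/439]
P' = (I − K·H)·P̄ = [666/439 386/439; 386/439 316/439]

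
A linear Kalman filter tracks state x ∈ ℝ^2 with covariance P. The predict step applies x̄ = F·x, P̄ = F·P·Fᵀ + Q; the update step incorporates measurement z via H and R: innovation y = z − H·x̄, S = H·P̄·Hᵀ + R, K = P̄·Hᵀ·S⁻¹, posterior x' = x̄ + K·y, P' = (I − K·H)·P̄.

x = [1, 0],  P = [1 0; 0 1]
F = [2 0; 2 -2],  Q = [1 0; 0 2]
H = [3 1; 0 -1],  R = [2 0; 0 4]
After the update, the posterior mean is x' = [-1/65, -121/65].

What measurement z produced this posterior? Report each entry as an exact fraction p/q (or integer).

z = [-2, 3]

x̄ = F·x = [2, 2]
P̄ = F·P·Fᵀ + Q = [5 4; 4 10]
S = H·P̄·Hᵀ + R = [81 -22; -22 14]
K = P̄·Hᵀ·S⁻¹ = [89/325 47/325; 44/325 -163/325]
x' − x̄ = [-131/65, -251/65] = K·y
y = (KᵀK)⁻¹·Kᵀ·(x' − x̄) = [-10, 5]
z = y + H·x̄ = [-10, 5] + [8, -2] = [-2, 3]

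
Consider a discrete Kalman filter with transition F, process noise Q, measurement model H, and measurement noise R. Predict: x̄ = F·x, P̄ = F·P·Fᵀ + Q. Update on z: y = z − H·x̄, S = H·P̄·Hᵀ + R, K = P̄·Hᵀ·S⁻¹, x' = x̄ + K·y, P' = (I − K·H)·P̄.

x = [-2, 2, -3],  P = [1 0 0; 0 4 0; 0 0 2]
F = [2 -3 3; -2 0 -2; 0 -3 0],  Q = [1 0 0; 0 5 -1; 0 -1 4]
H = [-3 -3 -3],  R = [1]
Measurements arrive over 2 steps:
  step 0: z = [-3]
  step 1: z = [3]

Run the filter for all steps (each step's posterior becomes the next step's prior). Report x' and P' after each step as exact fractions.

step 0: x' = [-14977/1387, 10, 2478/1387], P' = [25664/1387 -16 -3393/1387; -16 17 -1; -3393/1387 -1 4855/1387]
step 1: x' = [8531095/7934338, -671744/3967169, -7600650/3967169], P' = [43777095/7934338 -21510964/3967169 -13074/3967169; -21510964/3967169 36414313/3967169 -15043511/3967169; -13074/3967169 -15043511/3967169 15272957/3967169]

step 0: x̄ = F·x = [-19, 10, -6]
step 0: P̄ = F·P·Fᵀ + Q = [59 -16 36; -16 17 -1; 36 -1 40]
step 0: y = z − H·x̄ = [-48]
step 0: S = H·P̄·Hᵀ + R = [1387]
step 0: K = P̄·Hᵀ·S⁻¹ = [-237/1387; 0; -225/1387]
step 0: x' = x̄ + K·y = [-14977/1387, 10, 2478/1387]
step 0: P' = (I − K·H)·P̄ = [25664/1387 -16 -3393/1387; -16 17 -1; -3393/1387 -1 4855/1387]
step 1: x̄ = F·x = [-64130/1387, 24998/1387, -30]
step 1: P̄ = F·P·Fᵀ + Q = [610503/1387 -239330/1387 258; -239330/1387 101867/1387 -103; 258 -103 157]
step 1: y = z − H·x̄ = [-238065/1387]
step 1: S = H·P̄·Hᵀ + R = [7934338/1387]
step 1: K = P̄·Hᵀ·S⁻¹ = [-2187057/7934338; 420486/3967169; -649116/3967169]
step 1: x' = x̄ + K·y = [8531095/7934338, -671744/3967169, -7600650/3967169]
step 1: P' = (I − K·H)·P̄ = [43777095/7934338 -21510964/3967169 -13074/3967169; -21510964/3967169 36414313/3967169 -15043511/3967169; -13074/3967169 -15043511/3967169 15272957/3967169]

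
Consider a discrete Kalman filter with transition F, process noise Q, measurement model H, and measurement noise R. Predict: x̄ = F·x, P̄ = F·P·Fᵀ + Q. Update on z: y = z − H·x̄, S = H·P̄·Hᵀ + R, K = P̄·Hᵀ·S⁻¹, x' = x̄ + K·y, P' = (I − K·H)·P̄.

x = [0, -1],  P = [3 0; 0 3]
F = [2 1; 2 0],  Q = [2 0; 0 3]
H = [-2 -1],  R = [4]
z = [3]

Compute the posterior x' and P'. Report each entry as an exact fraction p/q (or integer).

x' = [-181/135, -13/45]
P' = [179/135 -58/45; -58/45 56/15]

x̄ = F·x = [-1, 0]
P̄ = F·P·Fᵀ + Q = [17 12; 12 15]
y = z − H·x̄ = [1]
S = H·P̄·Hᵀ + R = [135]
K = P̄·Hᵀ·S⁻¹ = [-46/135; -13/45]
x' = x̄ + K·y = [-181/135, -13/45]
P' = (I − K·H)·P̄ = [179/135 -58/45; -58/45 56/15]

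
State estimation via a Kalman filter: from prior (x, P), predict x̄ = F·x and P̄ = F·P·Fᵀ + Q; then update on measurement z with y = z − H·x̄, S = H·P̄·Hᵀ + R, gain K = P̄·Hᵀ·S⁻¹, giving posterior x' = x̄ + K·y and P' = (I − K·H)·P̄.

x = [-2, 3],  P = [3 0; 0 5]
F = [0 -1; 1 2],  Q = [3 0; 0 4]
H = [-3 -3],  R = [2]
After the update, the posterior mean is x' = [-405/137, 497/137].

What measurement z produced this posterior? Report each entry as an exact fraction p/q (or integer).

x̄ = F·x = [-3, 4]
P̄ = F·P·Fᵀ + Q = [8 -10; -10 27]
S = H·P̄·Hᵀ + R = [137]
K = P̄·Hᵀ·S⁻¹ = [6/137; -51/137]
x' − x̄ = [6/137, -51/137] = K·y
y = (KᵀK)⁻¹·Kᵀ·(x' − x̄) = [1]
z = y + H·x̄ = [1] + [-3] = [-2]

z = [-2]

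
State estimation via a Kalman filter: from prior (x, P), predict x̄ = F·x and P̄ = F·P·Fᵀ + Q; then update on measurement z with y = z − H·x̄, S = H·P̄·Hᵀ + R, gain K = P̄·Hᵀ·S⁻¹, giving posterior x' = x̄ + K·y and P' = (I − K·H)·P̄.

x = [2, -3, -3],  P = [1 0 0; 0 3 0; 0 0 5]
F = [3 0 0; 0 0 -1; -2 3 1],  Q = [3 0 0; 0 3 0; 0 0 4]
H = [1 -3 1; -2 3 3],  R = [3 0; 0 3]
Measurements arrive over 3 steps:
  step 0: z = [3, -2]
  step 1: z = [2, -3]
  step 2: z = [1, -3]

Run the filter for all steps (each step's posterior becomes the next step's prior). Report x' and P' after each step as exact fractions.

step 0: x̄ = F·x = [6, 3, -16]
step 0: P̄ = F·P·Fᵀ + Q = [12 0 -6; 0 8 -5; -6 -5 40]
step 0: y = z − H·x̄ = [22, 49]
step 0: S = H·P̄·Hᵀ + R = [145 48; 48 465]
step 0: K = P̄·Hᵀ·S⁻¹ = [1602/21707 -2126/21707; -4639/21707 899/21707; 5723/21707 4871/21707]
step 0: x' = x̄ + K·y = [61312/21707, 7114/21707, 17273/21707]
step 0: P' = (I − K·H)·P̄ = [161580/21707 65592/21707 40002/21707; 65592/21707 31034/21707 13593/21707; 40002/21707 13593/21707 17946/21707]
step 1: x̄ = F·x = [183936/21707, -17273/21707, -84009/21707]
step 1: P̄ = F·P·Fᵀ + Q = [1519341/21707 -120006/21707 -259146/21707; -120006/21707 83067/21707 21279/21707; -259146/21707 21279/21707 164846/21707]
step 1: y = z − H·x̄ = [-15476/3101, 606597/21707]
step 1: S = H·P̄·Hᵀ + R = [52469/443 -679803/3101; -679803/3101 13306548/21707]
step 1: K = P̄·Hᵀ·S⁻¹ = [25902306/177614107 -46479505/177614107; -30680814/177614107 -3589878/177614107; 4214801/16146737 2813750/16146737]
step 1: x' = x̄ + K·y = [76899225/177614107, -88534747/177614107, -4895045/16146737]
step 1: P' = (I − K·H)·P̄ = [1556378817/177614107 617444568/177614107 33969255/16146737; 617444568/177614107 279381711/177614107 11696193/16146737; 33969255/16146737 11696193/16146737 13763727/16146737]
step 2: x̄ = F·x = [230697675/177614107, 4895045/16146737, -473248186/177614107]
step 2: P̄ = F·P·Fᵀ + Q = [14540251674/177614107 -101907765/16146737 -2660286375/177614107; -101907765/16146737 62203938/16146737 19086204/16146737; -2660286375/177614107 19086204/16146737 1469774794/177614107]
step 2: y = z − H·x̄ = [581701103/177614107, 1186761102/177614107]
step 2: S = H·P̄·Hᵀ + R = [22846708927/177614107 -44838213402/177614107; -44838213402/177614107 127234341897/177614107]
step 2: K = P̄·Hᵀ·S⁻¹ = [238098320892/1682337454115 -450597230738/1682337454115; -293304662133/1682337454115 -38248397358/1682337454115; 437090804927/1682337454115 291013825262/1682337454115]
step 2: x' = x̄ + K·y = [-9163541265/336467490823, -141228717494/336467490823, -221314692191/336467490823]
step 2: P' = (I − K·H)·P̄ = [14735371720854/1682337454115 5848515168669/1682337454115 3524468747829/1682337454115; 5848515168669/1682337454115 2647297717539/1682337454115 1213463997549/1682337454115; 3524468747829/1682337454115 1213463997549/1682337454115 1427195659599/1682337454115]

step 0: x' = [61312/21707, 7114/21707, 17273/21707], P' = [161580/21707 65592/21707 40002/21707; 65592/21707 31034/21707 13593/21707; 40002/21707 13593/21707 17946/21707]
step 1: x' = [76899225/177614107, -88534747/177614107, -4895045/16146737], P' = [1556378817/177614107 617444568/177614107 33969255/16146737; 617444568/177614107 279381711/177614107 11696193/16146737; 33969255/16146737 11696193/16146737 13763727/16146737]
step 2: x' = [-9163541265/336467490823, -141228717494/336467490823, -221314692191/336467490823], P' = [14735371720854/1682337454115 5848515168669/1682337454115 3524468747829/1682337454115; 5848515168669/1682337454115 2647297717539/1682337454115 1213463997549/1682337454115; 3524468747829/1682337454115 1213463997549/1682337454115 1427195659599/1682337454115]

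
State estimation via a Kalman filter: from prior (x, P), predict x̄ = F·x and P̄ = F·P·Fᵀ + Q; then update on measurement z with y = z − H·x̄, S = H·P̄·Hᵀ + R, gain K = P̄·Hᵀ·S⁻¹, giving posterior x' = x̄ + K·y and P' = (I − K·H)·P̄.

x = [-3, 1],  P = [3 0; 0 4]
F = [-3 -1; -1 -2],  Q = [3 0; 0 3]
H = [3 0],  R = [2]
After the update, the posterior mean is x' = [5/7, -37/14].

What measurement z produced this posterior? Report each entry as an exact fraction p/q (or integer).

x̄ = F·x = [8, 1]
P̄ = F·P·Fᵀ + Q = [34 17; 17 22]
S = H·P̄·Hᵀ + R = [308]
K = P̄·Hᵀ·S⁻¹ = [51/154; 51/308]
x' − x̄ = [-51/7, -51/14] = K·y
y = (KᵀK)⁻¹·Kᵀ·(x' − x̄) = [-22]
z = y + H·x̄ = [-22] + [24] = [2]

z = [2]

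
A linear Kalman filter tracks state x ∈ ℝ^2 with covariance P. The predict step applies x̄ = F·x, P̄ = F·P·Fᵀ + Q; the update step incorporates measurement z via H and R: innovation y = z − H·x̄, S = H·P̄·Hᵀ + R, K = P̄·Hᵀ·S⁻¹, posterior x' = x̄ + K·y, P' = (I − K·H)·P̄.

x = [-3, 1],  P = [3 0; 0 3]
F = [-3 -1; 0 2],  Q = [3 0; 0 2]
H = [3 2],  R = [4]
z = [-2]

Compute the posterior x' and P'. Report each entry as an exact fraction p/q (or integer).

x̄ = F·x = [8, 2]
P̄ = F·P·Fᵀ + Q = [33 -6; -6 14]
y = z − H·x̄ = [-30]
S = H·P̄·Hᵀ + R = [285]
K = P̄·Hᵀ·S⁻¹ = [29/95; 2/57]
x' = x̄ + K·y = [-22/19, 18/19]
P' = (I − K·H)·P̄ = [612/95 -172/19; -172/19 778/57]

x' = [-22/19, 18/19]
P' = [612/95 -172/19; -172/19 778/57]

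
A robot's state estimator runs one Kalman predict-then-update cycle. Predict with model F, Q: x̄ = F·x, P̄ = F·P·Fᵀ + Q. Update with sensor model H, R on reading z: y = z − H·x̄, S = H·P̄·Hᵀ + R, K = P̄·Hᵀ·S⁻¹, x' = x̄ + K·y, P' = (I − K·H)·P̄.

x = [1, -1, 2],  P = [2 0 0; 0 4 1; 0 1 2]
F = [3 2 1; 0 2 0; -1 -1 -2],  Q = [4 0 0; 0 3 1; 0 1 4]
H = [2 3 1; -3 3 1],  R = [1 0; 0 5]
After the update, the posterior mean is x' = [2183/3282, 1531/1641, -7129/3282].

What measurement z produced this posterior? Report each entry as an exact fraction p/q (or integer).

x̄ = F·x = [3, -2, -4]
P̄ = F·P·Fᵀ + Q = [44 18 -23; 18 19 -11; -23 -11 22]
S = H·P̄·Hᵀ + R = [428 -168; -168 342]
K = P̄·Hᵀ·S⁻¹ = [3955/19692 -5809/29538; 2225/9846 1294/14769; -1625/19692 1906/14769]
x' − x̄ = [-7663/3282, 4813/1641, 5999/3282] = K·y
y = (KᵀK)⁻¹·Kᵀ·(x' − x̄) = [6, 18]
z = y + H·x̄ = [6, 18] + [-4, -19] = [2, -1]

z = [2, -1]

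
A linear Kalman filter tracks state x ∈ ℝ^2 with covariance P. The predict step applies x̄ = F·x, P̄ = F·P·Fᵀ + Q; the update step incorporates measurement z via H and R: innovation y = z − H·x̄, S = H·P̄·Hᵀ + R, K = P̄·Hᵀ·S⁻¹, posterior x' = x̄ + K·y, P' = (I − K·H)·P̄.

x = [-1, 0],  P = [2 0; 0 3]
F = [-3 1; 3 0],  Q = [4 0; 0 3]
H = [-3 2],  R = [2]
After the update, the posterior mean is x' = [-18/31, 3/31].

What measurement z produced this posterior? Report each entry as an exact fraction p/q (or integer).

z = [2]

x̄ = F·x = [3, -3]
P̄ = F·P·Fᵀ + Q = [25 -18; -18 21]
S = H·P̄·Hᵀ + R = [527]
K = P̄·Hᵀ·S⁻¹ = [-111/527; 96/527]
x' − x̄ = [-111/31, 96/31] = K·y
y = (KᵀK)⁻¹·Kᵀ·(x' − x̄) = [17]
z = y + H·x̄ = [17] + [-15] = [2]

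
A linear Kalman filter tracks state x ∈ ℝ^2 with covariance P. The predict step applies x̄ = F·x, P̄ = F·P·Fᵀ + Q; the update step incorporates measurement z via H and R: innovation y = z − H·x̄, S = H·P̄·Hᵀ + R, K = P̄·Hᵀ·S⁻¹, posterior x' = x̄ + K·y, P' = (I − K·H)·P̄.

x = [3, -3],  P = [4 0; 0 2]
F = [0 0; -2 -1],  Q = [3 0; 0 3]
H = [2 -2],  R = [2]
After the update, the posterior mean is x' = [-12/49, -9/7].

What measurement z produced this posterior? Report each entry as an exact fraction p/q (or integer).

z = [2]

x̄ = F·x = [0, -3]
P̄ = F·P·Fᵀ + Q = [3 0; 0 21]
S = H·P̄·Hᵀ + R = [98]
K = P̄·Hᵀ·S⁻¹ = [3/49; -3/7]
x' − x̄ = [-12/49, 12/7] = K·y
y = (KᵀK)⁻¹·Kᵀ·(x' − x̄) = [-4]
z = y + H·x̄ = [-4] + [6] = [2]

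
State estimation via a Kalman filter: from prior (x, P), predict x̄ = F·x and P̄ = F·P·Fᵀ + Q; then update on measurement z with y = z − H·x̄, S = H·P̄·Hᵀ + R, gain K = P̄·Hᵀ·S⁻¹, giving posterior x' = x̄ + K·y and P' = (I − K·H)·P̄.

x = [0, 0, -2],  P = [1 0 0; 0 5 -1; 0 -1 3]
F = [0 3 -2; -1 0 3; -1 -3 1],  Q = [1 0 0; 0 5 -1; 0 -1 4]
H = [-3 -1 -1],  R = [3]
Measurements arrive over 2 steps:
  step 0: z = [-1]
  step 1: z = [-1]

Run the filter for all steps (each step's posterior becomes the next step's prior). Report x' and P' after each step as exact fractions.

step 0: x̄ = F·x = [4, -6, -2]
step 0: P̄ = F·P·Fᵀ + Q = [70 -27 -60; -27 33 18; -60 18 59]
step 0: y = z − H·x̄ = [3]
step 0: S = H·P̄·Hᵀ + R = [239]
step 0: K = P̄·Hᵀ·S⁻¹ = [-123/239; 30/239; 103/239]
step 0: x' = x̄ + K·y = [587/239, -1344/239, -169/239]
step 0: P' = (I − K·H)·P̄ = [1601/239 -2763/239 -1671/239; -2763/239 6987/239 1212/239; -1671/239 1212/239 3492/239]
step 1: x̄ = F·x = [-3694/239, -1094/239, 3276/239]
step 1: P̄ = F·P·Fᵀ + Q = [62546/239 -5097/239 -54012/239; -5097/239 44250/239 -675/239; -54012/239 -675/239 48424/239]
step 1: y = z − H·x̄ = [-9139/239]
step 1: S = H·P̄·Hᵀ + R = [300301/239]
step 1: K = P̄·Hᵀ·S⁻¹ = [-128529/300301; -28284/300301; 114287/300301]
step 1: x' = x̄ + K·y = [273283/300301, -293062/300301, -253903/300301]
step 1: P' = (I − K·H)·P̄ = [9468295/300301 -21614847/300301 -6404451/300301; -21614847/300301 52252446/300301 12676947/300301; -6404451/300301 12676947/300301 6193545/300301]

step 0: x' = [587/239, -1344/239, -169/239], P' = [1601/239 -2763/239 -1671/239; -2763/239 6987/239 1212/239; -1671/239 1212/239 3492/239]
step 1: x' = [273283/300301, -293062/300301, -253903/300301], P' = [9468295/300301 -21614847/300301 -6404451/300301; -21614847/300301 52252446/300301 12676947/300301; -6404451/300301 12676947/300301 6193545/300301]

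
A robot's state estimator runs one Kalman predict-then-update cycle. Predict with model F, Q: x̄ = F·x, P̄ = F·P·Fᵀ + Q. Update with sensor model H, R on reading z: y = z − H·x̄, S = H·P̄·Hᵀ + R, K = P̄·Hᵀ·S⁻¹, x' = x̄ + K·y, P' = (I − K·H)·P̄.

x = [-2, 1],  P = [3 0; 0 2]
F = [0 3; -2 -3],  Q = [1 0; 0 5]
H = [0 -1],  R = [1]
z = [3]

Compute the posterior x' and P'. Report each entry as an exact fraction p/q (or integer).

x̄ = F·x = [3, 1]
P̄ = F·P·Fᵀ + Q = [19 -18; -18 35]
y = z − H·x̄ = [4]
S = H·P̄·Hᵀ + R = [36]
K = P̄·Hᵀ·S⁻¹ = [1/2; -35/36]
x' = x̄ + K·y = [5, -26/9]
P' = (I − K·H)·P̄ = [10 -1/2; -1/2 35/36]

x' = [5, -26/9]
P' = [10 -1/2; -1/2 35/36]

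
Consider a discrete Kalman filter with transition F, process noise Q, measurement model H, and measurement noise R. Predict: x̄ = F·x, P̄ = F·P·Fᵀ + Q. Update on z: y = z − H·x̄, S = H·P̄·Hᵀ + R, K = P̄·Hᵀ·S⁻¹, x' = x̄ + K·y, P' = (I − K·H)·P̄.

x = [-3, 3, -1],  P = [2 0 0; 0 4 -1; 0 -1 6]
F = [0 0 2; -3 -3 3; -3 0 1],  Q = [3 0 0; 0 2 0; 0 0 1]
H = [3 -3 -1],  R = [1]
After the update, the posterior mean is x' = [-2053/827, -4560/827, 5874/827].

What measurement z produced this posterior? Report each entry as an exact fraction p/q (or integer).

x̄ = F·x = [-2, -3, 8]
P̄ = F·P·Fᵀ + Q = [27 42 12; 42 128 39; 12 39 25]
S = H·P̄·Hᵀ + R = [827]
K = P̄·Hᵀ·S⁻¹ = [-57/827; -297/827; -106/827]
x' − x̄ = [-399/827, -2079/827, -742/827] = K·y
y = (KᵀK)⁻¹·Kᵀ·(x' − x̄) = [7]
z = y + H·x̄ = [7] + [-5] = [2]

z = [2]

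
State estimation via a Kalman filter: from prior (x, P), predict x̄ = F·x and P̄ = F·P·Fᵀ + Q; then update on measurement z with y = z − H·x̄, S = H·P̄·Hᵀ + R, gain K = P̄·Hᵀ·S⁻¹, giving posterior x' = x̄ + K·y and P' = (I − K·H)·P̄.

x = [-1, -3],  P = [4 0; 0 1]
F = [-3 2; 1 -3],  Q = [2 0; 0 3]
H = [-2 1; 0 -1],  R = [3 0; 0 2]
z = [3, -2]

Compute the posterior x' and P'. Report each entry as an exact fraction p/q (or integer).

x' = [87/979, 2940/979]
P' = [996/979 642/979; 642/979 1440/979]

x̄ = F·x = [-3, 8]
P̄ = F·P·Fᵀ + Q = [42 -18; -18 16]
y = z − H·x̄ = [-11, 6]
S = H·P̄·Hᵀ + R = [259 -52; -52 18]
K = P̄·Hᵀ·S⁻¹ = [-450/979 -321/979; 52/979 -720/979]
x' = x̄ + K·y = [87/979, 2940/979]
P' = (I − K·H)·P̄ = [996/979 642/979; 642/979 1440/979]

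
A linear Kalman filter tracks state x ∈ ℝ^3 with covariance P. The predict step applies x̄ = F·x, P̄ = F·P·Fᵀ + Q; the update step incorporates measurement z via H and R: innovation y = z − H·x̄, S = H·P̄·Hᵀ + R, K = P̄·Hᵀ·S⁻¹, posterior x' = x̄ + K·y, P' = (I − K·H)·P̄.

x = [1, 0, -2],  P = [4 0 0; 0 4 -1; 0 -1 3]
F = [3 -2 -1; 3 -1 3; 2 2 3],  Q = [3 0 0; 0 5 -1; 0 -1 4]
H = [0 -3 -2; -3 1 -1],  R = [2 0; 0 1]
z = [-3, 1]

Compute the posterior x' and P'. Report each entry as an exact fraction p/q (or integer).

x̄ = F·x = [5, -3, -4]
P̄ = F·P·Fᵀ + Q = [54 40 7; 40 78 39; 7 39 51]
y = z − H·x̄ = [-20, 15]
S = H·P̄·Hᵀ + R = [1376 309; 309 340]
K = P̄·Hᵀ·S⁻¹ = [-5699/372359 -136098/372359; -81051/372359 -15048/372359; -64263/372359 22263/372359]
x' = x̄ + K·y = [-65695/372359, 278223/372359, 129769/372359]
P' = (I − K·H)·P̄ = [1787078/372359 2092334/372359 -3132802/372359; 2092334/372359 2537202/372359 -3724752/372359; -3132802/372359 -3724752/372359 5651391/372359]

x' = [-65695/372359, 278223/372359, 129769/372359]
P' = [1787078/372359 2092334/372359 -3132802/372359; 2092334/372359 2537202/372359 -3724752/372359; -3132802/372359 -3724752/372359 5651391/372359]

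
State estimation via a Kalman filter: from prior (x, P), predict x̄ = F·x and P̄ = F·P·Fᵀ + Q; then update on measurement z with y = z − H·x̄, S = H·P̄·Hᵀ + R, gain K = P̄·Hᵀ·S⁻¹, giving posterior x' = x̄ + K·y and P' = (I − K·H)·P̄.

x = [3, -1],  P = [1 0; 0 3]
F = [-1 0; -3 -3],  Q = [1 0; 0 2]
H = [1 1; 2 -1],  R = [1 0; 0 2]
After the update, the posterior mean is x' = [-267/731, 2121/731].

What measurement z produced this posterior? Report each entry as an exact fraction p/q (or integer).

z = [3, -3]

x̄ = F·x = [-3, -6]
P̄ = F·P·Fᵀ + Q = [2 3; 3 38]
S = H·P̄·Hᵀ + R = [47 -31; -31 36]
K = P̄·Hᵀ·S⁻¹ = [211/731 202/731; 484/731 -233/731]
x' − x̄ = [1926/731, 6507/731] = K·y
y = (KᵀK)⁻¹·Kᵀ·(x' − x̄) = [12, -3]
z = y + H·x̄ = [12, -3] + [-9, 0] = [3, -3]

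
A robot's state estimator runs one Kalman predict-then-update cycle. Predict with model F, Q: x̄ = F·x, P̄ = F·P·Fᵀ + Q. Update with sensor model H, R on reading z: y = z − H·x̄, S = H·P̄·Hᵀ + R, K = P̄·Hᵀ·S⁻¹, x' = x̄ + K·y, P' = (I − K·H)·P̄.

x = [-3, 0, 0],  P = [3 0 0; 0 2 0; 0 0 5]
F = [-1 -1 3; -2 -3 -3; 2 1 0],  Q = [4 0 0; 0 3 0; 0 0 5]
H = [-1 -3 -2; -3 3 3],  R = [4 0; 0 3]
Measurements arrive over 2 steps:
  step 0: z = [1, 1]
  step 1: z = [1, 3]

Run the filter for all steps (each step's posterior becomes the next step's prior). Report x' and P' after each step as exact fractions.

step 0: x̄ = F·x = [3, 6, -6]
step 0: P̄ = F·P·Fᵀ + Q = [54 -33 -8; -33 78 -18; -8 -18 19]
step 0: y = z − H·x̄ = [10, 10]
step 0: S = H·P̄·Hᵀ + R = [390 -606; -606 1776]
step 0: K = P̄·Hᵀ·S⁻¹ = [-10729/54234 -6182/27117; -6887/18078 245/9039; 3277/18078 1393/18078]
step 0: x' = x̄ + K·y = [-34114/27117, 22249/9039, -30884/9039]
step 0: P' = (I − K·H)·P̄ = [59365/54234 -36817/18078 26242/9039; -36817/18078 45673/6026 -28891/3013; 26242/9039 -28891/3013 75741/6026]
step 1: x̄ = F·x = [-310589/27117, 145943/27117, -1481/27117]
step 1: P̄ = F·P·Fᵀ + Q = [8776993/54234 -2687503/54234 -406918/27117; -2687503/54234 719012/27117 28379/54234; -406918/27117 28379/54234 477883/54234]
step 1: y = z − H·x̄ = [50465/9039, -427934/9039]
step 1: S = H·P̄·Hᵀ + R = [534207/6026 -470597/3013; -470597/3013 8885207/3013]
step 1: K = P̄·Hᵀ·S⁻¹ = [-340029288/1428349387 -1040935150/4285048161; -335297479/1428349387 280606246/4285048161; -5673003/1428349387 105205370/4285048161]
step 1: x' = x̄ + K·y = [-5493616477/4285048161, 4161331948/4285048161, -5309791408/4285048161]
step 1: P' = (I − K·H)·P̄ = [7321149965/8570096322 -9639006383/8570096322 7439143024/4285048161; -9639006383/8570096322 35841733661/8570096322 -22459763776/4285048161; 7439143024/4285048161 -22459763776/4285048161 30004112170/4285048161]

step 0: x' = [-34114/27117, 22249/9039, -30884/9039], P' = [59365/54234 -36817/18078 26242/9039; -36817/18078 45673/6026 -28891/3013; 26242/9039 -28891/3013 75741/6026]
step 1: x' = [-5493616477/4285048161, 4161331948/4285048161, -5309791408/4285048161], P' = [7321149965/8570096322 -9639006383/8570096322 7439143024/4285048161; -9639006383/8570096322 35841733661/8570096322 -22459763776/4285048161; 7439143024/4285048161 -22459763776/4285048161 30004112170/4285048161]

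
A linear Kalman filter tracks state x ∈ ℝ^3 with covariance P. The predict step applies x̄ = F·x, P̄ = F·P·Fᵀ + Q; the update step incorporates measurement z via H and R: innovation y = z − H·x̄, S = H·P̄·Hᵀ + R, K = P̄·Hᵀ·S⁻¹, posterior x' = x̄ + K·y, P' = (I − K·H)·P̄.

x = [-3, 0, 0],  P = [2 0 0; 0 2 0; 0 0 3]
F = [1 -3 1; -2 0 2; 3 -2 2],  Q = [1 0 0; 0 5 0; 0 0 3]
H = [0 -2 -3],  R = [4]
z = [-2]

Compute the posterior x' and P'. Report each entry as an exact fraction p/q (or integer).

x' = [-127/473, 3688/473, -2166/473]
P' = [5576/473 -2854/473 2004/473; -2854/473 9325/473 -6150/473; 2004/473 -6150/473 4264/473]

x̄ = F·x = [-3, 6, -9]
P̄ = F·P·Fᵀ + Q = [24 2 24; 2 25 0; 24 0 41]
y = z − H·x̄ = [-17]
S = H·P̄·Hᵀ + R = [473]
K = P̄·Hᵀ·S⁻¹ = [-76/473; -50/473; -123/473]
x' = x̄ + K·y = [-127/473, 3688/473, -2166/473]
P' = (I − K·H)·P̄ = [5576/473 -2854/473 2004/473; -2854/473 9325/473 -6150/473; 2004/473 -6150/473 4264/473]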